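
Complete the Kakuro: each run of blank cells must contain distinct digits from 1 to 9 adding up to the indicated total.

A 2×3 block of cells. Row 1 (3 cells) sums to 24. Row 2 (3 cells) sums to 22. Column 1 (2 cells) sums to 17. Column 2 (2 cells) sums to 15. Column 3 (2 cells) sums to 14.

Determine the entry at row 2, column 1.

9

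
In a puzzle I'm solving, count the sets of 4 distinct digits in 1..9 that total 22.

11

4 distinct digits from 1–9 sum between 10 and 30.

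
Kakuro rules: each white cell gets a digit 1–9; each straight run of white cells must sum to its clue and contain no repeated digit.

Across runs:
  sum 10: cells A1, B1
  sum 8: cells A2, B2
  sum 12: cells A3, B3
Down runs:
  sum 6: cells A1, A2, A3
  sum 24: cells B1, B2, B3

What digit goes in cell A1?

2

6 in 3 cells must be {1,2,3}; 24 in 3 cells must be {7,8,9}.
The 8 across and the 24 down share only 7, so B2 = 7.
The 12 across and the 6 down share only 3, so A3 = 3.
B3 = 12 − 3 = 9 completes the 12 across.
B1 = 24 − 16 = 8 completes the 24 down.
A2 = 8 − 7 = 1 completes the 8 across.
A1 = 10 − 8 = 2 completes the 10 across.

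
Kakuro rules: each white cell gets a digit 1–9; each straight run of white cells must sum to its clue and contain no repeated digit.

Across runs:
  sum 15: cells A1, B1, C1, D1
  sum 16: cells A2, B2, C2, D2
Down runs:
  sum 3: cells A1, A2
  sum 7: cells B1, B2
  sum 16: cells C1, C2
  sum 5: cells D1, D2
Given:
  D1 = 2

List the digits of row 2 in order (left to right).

3 in 2 cells must be {1,2}; 16 in 2 cells must be {7,9}.
A1 = 1: the only remaining digit allowed by both the 15 across and the 3 down.
A2 = 3 − 1 = 2 completes the 3 down.
D2 = 5 − 2 = 3 completes the 5 down.
Given what's placed, C2 must be 7 to fit the 16 across and 16 down.
C1 = 16 − 7 = 9 completes the 16 down.
B2 = 16 − 12 = 4 completes the 16 across.
B1 = 15 − 12 = 3 completes the 15 across.

2, 4, 7, 3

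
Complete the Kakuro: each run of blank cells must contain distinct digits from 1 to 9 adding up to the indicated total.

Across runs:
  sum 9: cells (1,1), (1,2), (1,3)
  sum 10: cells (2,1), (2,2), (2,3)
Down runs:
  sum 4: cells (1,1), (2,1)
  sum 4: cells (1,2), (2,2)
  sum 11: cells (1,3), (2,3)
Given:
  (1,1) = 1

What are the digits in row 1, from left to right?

1, 3, 5

4 in 2 cells must be {1,3}.
Given what's placed, (1,2) must be 3 to fit the 9 across and 4 down.
(1,3) = 9 − 4 = 5 completes the 9 across.
(2,1) = 4 − 1 = 3 completes the 4 down.
(2,2) = 4 − 3 = 1 completes the 4 down.
(2,3) = 10 − 4 = 6 completes the 10 across.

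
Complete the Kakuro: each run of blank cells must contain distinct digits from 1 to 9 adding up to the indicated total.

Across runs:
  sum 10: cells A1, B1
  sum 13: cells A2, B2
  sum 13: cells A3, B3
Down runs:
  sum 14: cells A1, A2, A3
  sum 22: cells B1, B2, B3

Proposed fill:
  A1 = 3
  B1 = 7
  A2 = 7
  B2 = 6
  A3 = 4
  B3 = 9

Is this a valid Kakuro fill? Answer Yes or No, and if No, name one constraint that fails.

Across: 3+7=10; 7+6=13; 4+9=13. Down: 3+7+4=14; 7+6+9=22. No digit repeats within any run.

Yes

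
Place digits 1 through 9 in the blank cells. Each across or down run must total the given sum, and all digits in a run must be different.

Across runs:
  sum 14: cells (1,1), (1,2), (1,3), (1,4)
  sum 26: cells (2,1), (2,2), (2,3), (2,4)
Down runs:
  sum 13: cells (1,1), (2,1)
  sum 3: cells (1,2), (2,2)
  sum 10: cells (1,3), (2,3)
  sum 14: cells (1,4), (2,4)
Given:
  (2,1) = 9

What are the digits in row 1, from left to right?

4, 1, 3, 6

3 in 2 cells must be {1,2}.
(1,1) = 13 − 9 = 4 completes the 13 down.
Given what's placed, (2,2) must be 2 to fit the 26 across and 3 down.
Given what's placed, (2,4) must be 8 to fit the 26 across and 14 down.
(1,2) = 3 − 2 = 1 completes the 3 down.
(1,4) = 14 − 8 = 6 completes the 14 down.
(2,3) = 26 − 19 = 7 completes the 26 across.
(1,3) = 14 − 11 = 3 completes the 14 across.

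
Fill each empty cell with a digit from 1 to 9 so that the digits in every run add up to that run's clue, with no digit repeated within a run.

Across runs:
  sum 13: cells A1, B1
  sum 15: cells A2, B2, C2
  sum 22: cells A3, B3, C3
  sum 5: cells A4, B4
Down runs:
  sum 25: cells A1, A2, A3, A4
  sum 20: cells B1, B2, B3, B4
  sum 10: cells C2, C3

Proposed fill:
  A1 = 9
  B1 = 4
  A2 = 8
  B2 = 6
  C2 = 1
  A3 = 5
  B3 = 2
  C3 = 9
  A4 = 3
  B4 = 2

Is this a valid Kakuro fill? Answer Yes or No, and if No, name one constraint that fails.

No — the down run B1–B4 sums to 14, not 20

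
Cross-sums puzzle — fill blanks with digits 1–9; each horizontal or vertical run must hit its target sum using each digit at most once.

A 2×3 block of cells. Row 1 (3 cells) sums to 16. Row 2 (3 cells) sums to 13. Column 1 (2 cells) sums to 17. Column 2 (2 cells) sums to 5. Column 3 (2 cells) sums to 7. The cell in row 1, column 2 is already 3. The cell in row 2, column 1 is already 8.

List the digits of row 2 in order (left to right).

8, 2, 3

17 in 2 cells must be {8,9}.
(1,1) = 17 − 8 = 9 completes the 17 down.
(1,3) = 16 − 12 = 4 completes the 16 across.
(2,2) = 5 − 3 = 2 completes the 5 down.
(2,3) = 13 − 10 = 3 completes the 13 across.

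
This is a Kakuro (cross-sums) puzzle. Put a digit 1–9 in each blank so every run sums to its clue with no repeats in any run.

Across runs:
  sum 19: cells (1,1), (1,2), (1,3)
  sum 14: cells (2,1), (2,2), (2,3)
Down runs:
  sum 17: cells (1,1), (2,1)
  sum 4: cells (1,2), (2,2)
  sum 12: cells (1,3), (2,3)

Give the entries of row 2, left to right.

17 in 2 cells must be {8,9}; 4 in 2 cells must be {1,3}.
The 19 across and the 4 down share only 3, so (1,2) = 3.
(2,2) = 4 − 3 = 1 completes the 4 down.
Given what's placed, (1,1) must be 9 to fit the 19 across and 17 down.
(1,3) = 19 − 12 = 7 completes the 19 across.
(2,1) = 17 − 9 = 8 completes the 17 down.
(2,3) = 14 − 9 = 5 completes the 14 across.

8 1 5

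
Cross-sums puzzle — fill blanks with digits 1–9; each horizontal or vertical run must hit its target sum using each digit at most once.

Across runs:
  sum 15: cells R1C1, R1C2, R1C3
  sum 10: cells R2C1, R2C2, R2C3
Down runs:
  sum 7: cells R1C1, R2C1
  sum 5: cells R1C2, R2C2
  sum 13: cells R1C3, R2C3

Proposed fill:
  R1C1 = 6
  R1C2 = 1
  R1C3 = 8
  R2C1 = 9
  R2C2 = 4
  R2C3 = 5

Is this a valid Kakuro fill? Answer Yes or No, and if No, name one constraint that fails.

No — the down run R1C1–R2C1 sums to 15, not 7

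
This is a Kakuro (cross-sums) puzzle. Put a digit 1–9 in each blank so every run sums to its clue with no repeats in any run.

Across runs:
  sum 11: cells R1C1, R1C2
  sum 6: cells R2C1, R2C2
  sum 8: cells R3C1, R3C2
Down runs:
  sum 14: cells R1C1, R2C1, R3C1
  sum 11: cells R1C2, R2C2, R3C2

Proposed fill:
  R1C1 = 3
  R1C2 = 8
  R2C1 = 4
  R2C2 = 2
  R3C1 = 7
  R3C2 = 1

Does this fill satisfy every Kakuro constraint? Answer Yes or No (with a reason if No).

Across: 3+8=11; 4+2=6; 7+1=8. Down: 3+4+7=14; 8+2+1=11. No digit repeats within any run.

Yes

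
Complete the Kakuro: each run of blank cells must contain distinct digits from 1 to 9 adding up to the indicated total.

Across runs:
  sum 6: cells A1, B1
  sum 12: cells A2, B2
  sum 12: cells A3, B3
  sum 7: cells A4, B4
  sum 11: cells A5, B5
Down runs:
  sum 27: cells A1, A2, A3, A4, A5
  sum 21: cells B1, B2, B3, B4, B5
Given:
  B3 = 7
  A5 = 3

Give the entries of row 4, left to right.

6 1

A3 = 12 − 7 = 5 completes the 12 across.
B5 = 11 − 3 = 8 completes the 11 across.
B2 = 3: the only remaining digit allowed by both the 12 across and the 21 down.
A2 = 12 − 3 = 9 completes the 12 across.
Nothing is forced directly, so branch on A1, whose candidates are 2 or 4. If A1 = 2: then B1 would have to be in {4} for the 6 across but in {1,2} for the 21 down — contradiction. So A1 = 4.
B1 = 6 − 4 = 2 completes the 6 across.
A4 = 27 − 21 = 6 completes the 27 down.
B4 = 7 − 6 = 1 completes the 7 across.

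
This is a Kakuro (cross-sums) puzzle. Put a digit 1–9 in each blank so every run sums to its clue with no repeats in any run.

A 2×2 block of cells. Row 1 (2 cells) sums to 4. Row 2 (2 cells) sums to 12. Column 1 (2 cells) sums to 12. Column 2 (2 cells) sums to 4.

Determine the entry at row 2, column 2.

3

4 in 2 cells must be {1,3}.
The 4 across and the 12 down share only 3, so (1,1) = 3.
(1,2) = 4 − 3 = 1 completes the 4 across.
(2,1) = 12 − 3 = 9 completes the 12 down.
(2,2) = 12 − 9 = 3 completes the 12 across.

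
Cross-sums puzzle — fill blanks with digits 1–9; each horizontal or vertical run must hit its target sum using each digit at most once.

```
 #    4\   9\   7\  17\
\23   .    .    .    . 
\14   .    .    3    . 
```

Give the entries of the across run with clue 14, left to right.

1 2 3 8

4 in 2 cells must be {1,3}; 17 in 2 cells must be {8,9}.
R1C3 = 7 − 3 = 4 completes the 7 down.
Given what's placed, R2C1 must be 1 to fit the 14 across and 4 down.
R2C4 = 8: the only remaining digit allowed by both the 14 across and the 17 down.
R1C1 = 4 − 1 = 3 completes the 4 down.
R1C2 = 7: the only remaining digit allowed by both the 23 across and the 9 down.
R1C4 = 23 − 14 = 9 completes the 23 across.
R2C2 = 14 − 12 = 2 completes the 14 across.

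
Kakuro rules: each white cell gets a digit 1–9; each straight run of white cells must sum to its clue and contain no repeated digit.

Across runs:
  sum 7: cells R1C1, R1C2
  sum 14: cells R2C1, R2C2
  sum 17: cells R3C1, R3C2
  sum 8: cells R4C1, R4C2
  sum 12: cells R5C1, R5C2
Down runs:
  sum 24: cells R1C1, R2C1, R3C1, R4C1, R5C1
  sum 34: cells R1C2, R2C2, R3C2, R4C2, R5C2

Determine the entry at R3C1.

8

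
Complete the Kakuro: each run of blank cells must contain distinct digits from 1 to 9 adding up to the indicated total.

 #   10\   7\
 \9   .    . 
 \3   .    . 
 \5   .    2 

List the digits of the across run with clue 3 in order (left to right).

2, 1

3 in 2 cells must be {1,2}; 7 in 3 cells must be {1,2,4}.
R2C2 = 1: the only remaining digit allowed by both the 3 across and the 7 down.
R3C1 = 5 − 2 = 3 completes the 5 across.
R1C2 = 7 − 3 = 4 completes the 7 down.
R2C1 = 3 − 1 = 2 completes the 3 across.
R1C1 = 9 − 4 = 5 completes the 9 across.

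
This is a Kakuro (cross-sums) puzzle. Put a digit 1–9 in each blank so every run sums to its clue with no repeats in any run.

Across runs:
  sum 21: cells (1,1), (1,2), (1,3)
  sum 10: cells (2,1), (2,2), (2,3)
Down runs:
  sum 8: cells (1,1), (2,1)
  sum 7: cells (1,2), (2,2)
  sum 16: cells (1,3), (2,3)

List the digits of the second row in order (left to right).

1 2 7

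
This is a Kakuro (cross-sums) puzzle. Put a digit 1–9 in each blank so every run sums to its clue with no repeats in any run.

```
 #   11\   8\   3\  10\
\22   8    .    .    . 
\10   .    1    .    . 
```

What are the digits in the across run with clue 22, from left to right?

8, 7, 1, 6

10 in 4 cells must be {1,2,3,4}; 3 in 2 cells must be {1,2}.
R1C2 = 8 − 1 = 7 completes the 8 down.
R2C1 = 11 − 8 = 3 completes the 11 down.
R2C3 = 2: the only remaining digit allowed by both the 10 across and the 3 down.
R2C4 = 10 − 6 = 4 completes the 10 across.
R1C3 = 3 − 2 = 1 completes the 3 down.
R1C4 = 22 − 16 = 6 completes the 22 across.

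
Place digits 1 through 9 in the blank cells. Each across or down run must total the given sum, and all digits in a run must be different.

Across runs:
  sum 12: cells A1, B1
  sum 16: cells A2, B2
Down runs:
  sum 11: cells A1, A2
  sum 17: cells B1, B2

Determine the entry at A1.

16 in 2 cells must be {7,9}; 17 in 2 cells must be {8,9}.
The 16 across and the 17 down share only 9, so B2 = 9.
B1 = 17 − 9 = 8 completes the 17 down.
A2 = 16 − 9 = 7 completes the 16 across.
A1 = 12 − 8 = 4 completes the 12 across.

4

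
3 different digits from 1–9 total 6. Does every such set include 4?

The only way to make 6 from 3 distinct digits is {1,2,3}, which does not contain 4.

No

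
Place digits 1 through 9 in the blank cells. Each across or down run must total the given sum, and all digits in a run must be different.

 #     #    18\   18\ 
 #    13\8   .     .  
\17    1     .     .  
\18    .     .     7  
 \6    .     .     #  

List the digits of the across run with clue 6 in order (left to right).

4, 2

R2C3 = 9: the only remaining digit allowed by both the 17 across and the 18 down.
R1C3 = 18 − 16 = 2 completes the 18 down.
R2C2 = 17 − 10 = 7 completes the 17 across.
R1C2 = 8 − 2 = 6 completes the 8 across.
Nothing is forced directly, so branch on R4C1, whose candidates are 4 or 5. If R4C1 = 5: then R3C1 would have to be in {2,3,5,6,8,9} for the 18 across but in {7} for the 13 down — contradiction. So R4C1 = 4.
R3C1 = 13 − 5 = 8 completes the 13 down.
R3C2 = 18 − 15 = 3 completes the 18 across.
R4C2 = 6 − 4 = 2 completes the 6 across.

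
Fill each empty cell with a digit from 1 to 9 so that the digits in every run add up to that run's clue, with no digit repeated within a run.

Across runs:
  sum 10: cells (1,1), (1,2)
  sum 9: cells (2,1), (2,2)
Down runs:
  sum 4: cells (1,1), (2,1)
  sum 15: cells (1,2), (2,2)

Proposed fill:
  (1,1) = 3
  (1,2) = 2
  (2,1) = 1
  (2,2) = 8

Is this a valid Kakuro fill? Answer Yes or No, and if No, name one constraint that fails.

No — the down run (1,2)–(2,2) sums to 10, not 15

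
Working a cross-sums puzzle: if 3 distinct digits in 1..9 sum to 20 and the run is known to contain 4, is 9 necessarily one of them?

The only way to make 20 from 3 distinct digits under that restriction is {4,7,9}, which contains 9.

Yes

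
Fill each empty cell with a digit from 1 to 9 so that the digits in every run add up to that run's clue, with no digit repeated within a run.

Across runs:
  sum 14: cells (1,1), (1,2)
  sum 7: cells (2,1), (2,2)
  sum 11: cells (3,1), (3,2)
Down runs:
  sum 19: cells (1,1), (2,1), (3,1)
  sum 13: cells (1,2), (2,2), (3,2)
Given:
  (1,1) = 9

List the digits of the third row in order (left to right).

4, 7

(1,2) = 14 − 9 = 5 completes the 14 across.
Nothing is forced directly, so branch on (2,2), whose candidates are 1 or 2 or 6. If (2,2) = 2: then (2,1) would have to be in {5} for the 7 across but in {2,3,4,6,7,8} for the 19 down — contradiction. If (2,2) = 6: then (2,1) would have to be in {1} for the 7 across but in {2,3,4,6,7,8} for the 19 down — contradiction. So (2,2) = 1.
(2,1) = 7 − 1 = 6 completes the 7 across.
(3,1) = 19 − 15 = 4 completes the 19 down.
(3,2) = 11 − 4 = 7 completes the 11 across.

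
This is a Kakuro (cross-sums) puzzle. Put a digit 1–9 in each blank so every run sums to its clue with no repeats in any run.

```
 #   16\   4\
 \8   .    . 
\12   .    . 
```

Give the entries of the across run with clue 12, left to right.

16 in 2 cells must be {7,9}; 4 in 2 cells must be {1,3}.
The 8 across and the 16 down share only 7, so R1C1 = 7.
R1C2 = 8 − 7 = 1 completes the 8 across.
R2C1 = 16 − 7 = 9 completes the 16 down.
R2C2 = 12 − 9 = 3 completes the 12 across.

9 3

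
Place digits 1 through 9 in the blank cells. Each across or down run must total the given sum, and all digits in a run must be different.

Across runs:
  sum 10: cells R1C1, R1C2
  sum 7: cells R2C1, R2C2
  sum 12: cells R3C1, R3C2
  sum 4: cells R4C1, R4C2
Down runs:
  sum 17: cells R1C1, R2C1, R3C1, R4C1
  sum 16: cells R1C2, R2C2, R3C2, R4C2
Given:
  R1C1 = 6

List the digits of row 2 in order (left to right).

1 6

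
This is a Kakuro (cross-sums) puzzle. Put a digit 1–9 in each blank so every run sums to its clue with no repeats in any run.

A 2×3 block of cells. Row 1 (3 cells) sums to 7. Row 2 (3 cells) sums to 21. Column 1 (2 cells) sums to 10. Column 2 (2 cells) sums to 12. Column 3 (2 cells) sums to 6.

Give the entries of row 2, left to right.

7 in 3 cells must be {1,2,4}.
The 7 across and the 12 down share only 4, so (1,2) = 4.
(2,2) = 12 − 4 = 8 completes the 12 down.
Given what's placed, (2,3) must be 4 to fit the 21 across and 6 down.
(1,3) = 6 − 4 = 2 completes the 6 down.
(2,1) = 21 − 12 = 9 completes the 21 across.
(1,1) = 7 − 6 = 1 completes the 7 across.

9 8 4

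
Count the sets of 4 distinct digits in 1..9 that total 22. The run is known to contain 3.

4

4 distinct digits from 1–9 sum between 10 and 30.
Keeping only sets containing 3.
Enumerating: {2,3,8,9}, {3,4,6,9}, {3,4,7,8}, {3,5,6,8}.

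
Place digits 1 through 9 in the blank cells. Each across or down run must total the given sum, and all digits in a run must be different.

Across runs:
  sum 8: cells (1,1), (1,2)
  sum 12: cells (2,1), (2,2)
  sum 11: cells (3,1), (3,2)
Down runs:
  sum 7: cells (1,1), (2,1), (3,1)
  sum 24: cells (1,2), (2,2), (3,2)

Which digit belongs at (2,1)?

4

7 in 3 cells must be {1,2,4}; 24 in 3 cells must be {7,8,9}.
The 8 across and the 24 down share only 7, so (1,2) = 7.
The 12 across and the 7 down share only 4, so (2,1) = 4.
(2,2) = 12 − 4 = 8 completes the 12 across.
(3,1) = 2: the only remaining digit allowed by both the 11 across and the 7 down.
(3,2) = 11 − 2 = 9 completes the 11 across.
(1,1) = 8 − 7 = 1 completes the 8 across.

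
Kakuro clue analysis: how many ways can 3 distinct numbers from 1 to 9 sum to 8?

2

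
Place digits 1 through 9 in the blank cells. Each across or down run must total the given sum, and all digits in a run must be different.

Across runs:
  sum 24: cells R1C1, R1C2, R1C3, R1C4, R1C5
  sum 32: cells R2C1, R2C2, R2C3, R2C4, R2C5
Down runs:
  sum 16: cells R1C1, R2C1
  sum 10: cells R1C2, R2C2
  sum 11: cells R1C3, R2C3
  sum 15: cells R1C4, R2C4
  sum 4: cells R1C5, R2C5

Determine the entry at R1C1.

7

16 in 2 cells must be {7,9}; 4 in 2 cells must be {1,3}.
Only 3 fits R2C5 under both its across sum 32 and down sum 4.
R1C5 = 4 − 3 = 1 completes the 4 down.
Nothing is forced directly, so branch on R2C2, whose candidates are 7 or 8 or 9. If R2C2 = 7: that forces R1C2 = 3, R2C1 = 9, R2C4 = 8, R1C1 = 7, after which R1C4 would have to be in {4,5,8,9} for the 24 across but in {7} for the 15 down — contradiction. If R2C2 = 9: then R1C2 would have to be in {2,3,4,5,6,7,8,9} for the 24 across but in {1} for the 10 down — contradiction. So R2C2 = 8.
R1C2 = 10 − 8 = 2 completes the 10 down.
No cell is forced outright now. R1C1 can only be 7 or 9 (the digits allowed by both its 24 across and its 16 down). If R1C1 = 9: that forces R2C1 = 7, R2C4 = 9, after which R1C4 would have to be in {4,5,7,8} for the 24 across but in {6} for the 15 down — contradiction. So R1C1 = 7.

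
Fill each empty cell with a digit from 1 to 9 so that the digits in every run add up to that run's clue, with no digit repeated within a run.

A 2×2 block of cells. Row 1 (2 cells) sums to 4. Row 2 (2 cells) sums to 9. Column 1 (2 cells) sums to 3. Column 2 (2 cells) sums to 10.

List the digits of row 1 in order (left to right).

4 in 2 cells must be {1,3}; 3 in 2 cells must be {1,2}.
The 4 across and the 3 down share only 1, so (1,1) = 1.
(1,2) = 4 − 1 = 3 completes the 4 across.
(2,1) = 3 − 1 = 2 completes the 3 down.
(2,2) = 9 − 2 = 7 completes the 9 across.

1 3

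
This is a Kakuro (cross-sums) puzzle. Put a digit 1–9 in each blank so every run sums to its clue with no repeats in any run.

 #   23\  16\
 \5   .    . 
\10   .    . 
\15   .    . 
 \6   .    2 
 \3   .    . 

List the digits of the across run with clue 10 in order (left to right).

7 3

3 in 2 cells must be {1,2}; 16 in 5 cells must be {1,2,3,4,6}.
R3C2 = 6: the only remaining digit allowed by both the 15 across and the 16 down.
R4C1 = 6 − 2 = 4 completes the 6 across.
R5C2 = 1: the only remaining digit allowed by both the 3 across and the 16 down.
R3C1 = 15 − 6 = 9 completes the 15 across.
R5C1 = 3 − 1 = 2 completes the 3 across.
Nothing is forced directly, so branch on R1C1, whose candidates are 1 or 3. If R1C1 = 3: then R1C2 would have to be in {2} for the 5 across but in {3,4} for the 16 down — contradiction. So R1C1 = 1.
R1C2 = 5 − 1 = 4 completes the 5 across.
R2C1 = 23 − 16 = 7 completes the 23 down.
R2C2 = 10 − 7 = 3 completes the 10 across.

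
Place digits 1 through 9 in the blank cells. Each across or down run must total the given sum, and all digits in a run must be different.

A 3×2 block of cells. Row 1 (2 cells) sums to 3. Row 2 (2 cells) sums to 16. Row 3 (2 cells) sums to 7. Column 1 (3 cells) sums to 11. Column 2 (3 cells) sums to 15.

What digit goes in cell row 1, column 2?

3 in 2 cells must be {1,2}; 16 in 2 cells must be {7,9}.
The 16 across and the 11 down share only 7, so (2,1) = 7.
(2,2) = 16 − 7 = 9 completes the 16 across.
Given what's placed, (1,1) must be 1 to fit the 3 across and 11 down.
(1,2) = 3 − 1 = 2 completes the 3 across.
(3,1) = 11 − 8 = 3 completes the 11 down.
(3,2) = 7 − 3 = 4 completes the 7 across.

2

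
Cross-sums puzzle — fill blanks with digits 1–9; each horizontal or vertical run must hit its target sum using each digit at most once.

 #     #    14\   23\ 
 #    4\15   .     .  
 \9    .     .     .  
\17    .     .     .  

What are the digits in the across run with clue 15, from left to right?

4 in 2 cells must be {1,3}; 23 in 3 cells must be {6,8,9}.
Only 6 fits R2C3 under both its across sum 9 and down sum 23.
Given what's placed, R2C1 must be 1 to fit the 9 across and 4 down.
R2C2 = 9 − 7 = 2 completes the 9 across.
R3C1 = 4 − 1 = 3 completes the 4 down.
No cell is forced outright now. R1C3 can only be 8 or 9 (the digits allowed by both its 15 across and its 23 down). If R1C3 = 9: then R1C2 would have to be in {6} for the 15 across but in {3,4,5,7,8,9} for the 14 down — contradiction. So R1C3 = 8.
R1C2 = 15 − 8 = 7 completes the 15 across.

7 8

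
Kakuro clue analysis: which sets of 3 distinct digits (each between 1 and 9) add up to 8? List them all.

3 distinct digits from 1–9 sum between 6 and 24.

{1,2,5}; {1,3,4}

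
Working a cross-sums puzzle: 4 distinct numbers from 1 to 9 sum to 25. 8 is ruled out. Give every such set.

{3,6,7,9}; {4,5,7,9}

4 distinct digits from 1–9 sum between 10 and 30.
Dropping sets that contain 8.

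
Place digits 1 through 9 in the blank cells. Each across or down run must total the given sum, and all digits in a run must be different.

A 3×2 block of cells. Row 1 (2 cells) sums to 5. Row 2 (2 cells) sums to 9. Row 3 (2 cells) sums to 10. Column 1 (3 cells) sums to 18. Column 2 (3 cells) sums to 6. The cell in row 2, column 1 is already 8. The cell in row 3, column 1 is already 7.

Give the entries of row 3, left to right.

6 in 3 cells must be {1,2,3}.
(1,1) = 18 − 15 = 3 completes the 18 down.
(1,2) = 5 − 3 = 2 completes the 5 across.
(2,2) = 9 − 8 = 1 completes the 9 across.
(3,2) = 10 − 7 = 3 completes the 10 across.

7, 3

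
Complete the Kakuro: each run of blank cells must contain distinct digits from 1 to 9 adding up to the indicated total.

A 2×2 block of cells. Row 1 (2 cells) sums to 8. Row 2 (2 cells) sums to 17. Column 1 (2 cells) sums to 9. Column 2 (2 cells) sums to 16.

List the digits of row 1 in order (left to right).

17 in 2 cells must be {8,9}; 16 in 2 cells must be {7,9}.
The 8 across and the 16 down share only 7, so (1,2) = 7.
The 17 across and the 9 down share only 8, so (2,1) = 8.
(2,2) = 17 − 8 = 9 completes the 17 across.
(1,1) = 8 − 7 = 1 completes the 8 across.

1 7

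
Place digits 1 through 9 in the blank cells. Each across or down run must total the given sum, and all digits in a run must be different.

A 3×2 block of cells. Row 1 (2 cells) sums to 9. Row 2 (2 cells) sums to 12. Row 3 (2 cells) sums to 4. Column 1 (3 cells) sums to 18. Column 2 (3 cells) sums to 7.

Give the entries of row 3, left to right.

3 1

4 in 2 cells must be {1,3}; 7 in 3 cells must be {1,2,4}.
The 12 across and the 7 down share only 4, so (2,2) = 4.
Given what's placed, (3,2) must be 1 to fit the 4 across and 7 down.
(1,2) = 7 − 5 = 2 completes the 7 down.
(2,1) = 12 − 4 = 8 completes the 12 across.
(3,1) = 4 − 1 = 3 completes the 4 across.
(1,1) = 9 − 2 = 7 completes the 9 across.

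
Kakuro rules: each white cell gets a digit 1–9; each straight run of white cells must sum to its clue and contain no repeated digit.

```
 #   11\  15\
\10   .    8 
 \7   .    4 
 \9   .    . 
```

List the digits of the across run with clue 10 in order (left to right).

2 8

R1C1 = 10 − 8 = 2 completes the 10 across.
R2C1 = 7 − 4 = 3 completes the 7 across.
R3C1 = 11 − 5 = 6 completes the 11 down.
R3C2 = 9 − 6 = 3 completes the 9 across.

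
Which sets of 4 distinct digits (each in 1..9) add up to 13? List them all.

{1,2,3,7}; {1,2,4,6}; {1,3,4,5}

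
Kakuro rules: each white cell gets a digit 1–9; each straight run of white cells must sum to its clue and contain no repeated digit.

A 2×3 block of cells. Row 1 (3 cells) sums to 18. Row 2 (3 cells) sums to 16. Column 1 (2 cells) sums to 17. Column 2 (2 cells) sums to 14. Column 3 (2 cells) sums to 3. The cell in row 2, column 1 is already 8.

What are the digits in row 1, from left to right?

9, 8, 1

17 in 2 cells must be {8,9}; 3 in 2 cells must be {1,2}.
(1,1) = 17 − 8 = 9 completes the 17 down.
Nothing is forced directly, so branch on (1,3), whose candidates are 1 or 2. If (1,3) = 2: then (1,2) would have to be in {7} for the 18 across but in {5,6,8,9} for the 14 down — contradiction. So (1,3) = 1.
(1,2) = 18 − 10 = 8 completes the 18 across.
(2,2) = 14 − 8 = 6 completes the 14 down.
(2,3) = 16 − 14 = 2 completes the 16 across.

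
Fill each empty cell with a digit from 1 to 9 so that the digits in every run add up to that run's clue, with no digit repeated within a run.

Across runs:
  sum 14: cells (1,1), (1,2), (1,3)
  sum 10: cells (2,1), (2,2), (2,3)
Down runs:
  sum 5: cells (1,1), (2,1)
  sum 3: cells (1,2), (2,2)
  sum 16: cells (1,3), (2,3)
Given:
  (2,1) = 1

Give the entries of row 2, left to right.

1, 2, 7

3 in 2 cells must be {1,2}; 16 in 2 cells must be {7,9}.
(1,1) = 5 − 1 = 4 completes the 5 down.
(2,2) = 2: the only remaining digit allowed by both the 10 across and the 3 down.
(2,3) = 10 − 3 = 7 completes the 10 across.
(1,2) = 3 − 2 = 1 completes the 3 down.
(1,3) = 14 − 5 = 9 completes the 14 across.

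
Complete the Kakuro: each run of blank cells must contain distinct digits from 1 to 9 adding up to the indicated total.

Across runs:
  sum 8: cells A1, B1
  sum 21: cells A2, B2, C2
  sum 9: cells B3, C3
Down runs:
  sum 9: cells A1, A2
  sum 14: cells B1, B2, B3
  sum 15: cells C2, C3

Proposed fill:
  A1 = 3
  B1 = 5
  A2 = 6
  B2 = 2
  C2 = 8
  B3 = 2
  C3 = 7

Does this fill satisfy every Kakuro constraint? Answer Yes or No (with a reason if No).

No — the down run B1–B3 sums to 9, not 14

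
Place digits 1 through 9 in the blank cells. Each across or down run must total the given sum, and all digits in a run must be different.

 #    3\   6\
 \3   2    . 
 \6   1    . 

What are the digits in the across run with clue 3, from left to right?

2 1

3 in 2 cells must be {1,2}.
R1C2 = 3 − 2 = 1 completes the 3 across.
R2C2 = 6 − 1 = 5 completes the 6 across.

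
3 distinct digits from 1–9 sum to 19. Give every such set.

3 distinct digits from 1–9 sum between 6 and 24.

{2,8,9}; {3,7,9}; {4,6,9}; {4,7,8}; {5,6,8}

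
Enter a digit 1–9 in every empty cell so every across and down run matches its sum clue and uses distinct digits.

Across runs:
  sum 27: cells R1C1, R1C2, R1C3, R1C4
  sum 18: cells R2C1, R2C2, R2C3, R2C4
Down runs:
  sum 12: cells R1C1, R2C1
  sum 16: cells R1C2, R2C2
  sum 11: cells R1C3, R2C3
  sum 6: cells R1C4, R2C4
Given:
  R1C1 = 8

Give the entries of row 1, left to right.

8 9 6 4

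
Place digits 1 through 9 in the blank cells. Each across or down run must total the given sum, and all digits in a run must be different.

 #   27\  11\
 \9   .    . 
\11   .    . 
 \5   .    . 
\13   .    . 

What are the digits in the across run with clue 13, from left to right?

11 in 4 cells must be {1,2,3,5}.
Only 5 fits R4C2 under both its across sum 13 and down sum 11.
R4C1 = 13 − 5 = 8 completes the 13 across.

8 5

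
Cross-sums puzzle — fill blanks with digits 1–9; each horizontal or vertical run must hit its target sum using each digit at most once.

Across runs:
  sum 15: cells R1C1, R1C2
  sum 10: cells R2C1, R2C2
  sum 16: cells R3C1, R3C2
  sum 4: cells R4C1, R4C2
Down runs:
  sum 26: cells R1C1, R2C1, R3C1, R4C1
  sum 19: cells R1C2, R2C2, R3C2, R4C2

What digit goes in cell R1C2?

9

16 in 2 cells must be {7,9}; 4 in 2 cells must be {1,3}.
Only 3 fits R4C1 under both its across sum 4 and down sum 26.
R4C2 = 4 − 3 = 1 completes the 4 across.
Given what's placed, R3C1 must be 9 to fit the 16 across and 26 down.
R3C2 = 16 − 9 = 7 completes the 16 across.
No cell is forced outright now. R1C1 can only be 6 or 8 (the digits allowed by both its 15 across and its 26 down). If R1C1 = 8: then R1C2 would have to be in {7} for the 15 across but in {2,3,5,6,8,9} for the 19 down — contradiction. So R1C1 = 6.
R1C2 = 15 − 6 = 9 completes the 15 across.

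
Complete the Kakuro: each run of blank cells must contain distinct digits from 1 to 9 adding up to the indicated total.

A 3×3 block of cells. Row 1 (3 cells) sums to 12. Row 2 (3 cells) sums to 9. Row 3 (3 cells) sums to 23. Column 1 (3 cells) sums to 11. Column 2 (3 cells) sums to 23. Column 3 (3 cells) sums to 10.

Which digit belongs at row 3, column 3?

23 in 3 cells must be {6,8,9}.
Only 6 fits (2,2) under both its across sum 9 and down sum 23.
Only 6 fits (3,3) under both its across sum 23 and down sum 10.

6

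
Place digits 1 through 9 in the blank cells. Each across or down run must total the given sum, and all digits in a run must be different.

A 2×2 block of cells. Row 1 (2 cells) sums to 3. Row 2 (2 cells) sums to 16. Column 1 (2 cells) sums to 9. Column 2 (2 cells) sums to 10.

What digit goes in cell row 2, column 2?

9

3 in 2 cells must be {1,2}; 16 in 2 cells must be {7,9}.
The 16 across and the 9 down share only 7, so (2,1) = 7.
(2,2) = 16 − 7 = 9 completes the 16 across.
(1,1) = 9 − 7 = 2 completes the 9 down.
(1,2) = 3 − 2 = 1 completes the 3 across.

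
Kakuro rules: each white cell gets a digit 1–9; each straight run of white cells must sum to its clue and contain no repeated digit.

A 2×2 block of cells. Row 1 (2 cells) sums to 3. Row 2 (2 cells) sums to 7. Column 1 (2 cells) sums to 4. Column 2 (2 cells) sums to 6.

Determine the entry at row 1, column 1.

3 in 2 cells must be {1,2}; 4 in 2 cells must be {1,3}.
The 3 across and the 4 down share only 1, so (1,1) = 1.
(1,2) = 3 − 1 = 2 completes the 3 across.
(2,1) = 4 − 1 = 3 completes the 4 down.
(2,2) = 7 − 3 = 4 completes the 7 across.

1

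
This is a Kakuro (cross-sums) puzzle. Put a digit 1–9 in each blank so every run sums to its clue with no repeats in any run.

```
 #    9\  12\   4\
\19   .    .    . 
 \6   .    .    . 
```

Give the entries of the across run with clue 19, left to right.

7 9 3

6 in 3 cells must be {1,2,3}; 4 in 2 cells must be {1,3}.
The 19 across and the 4 down share only 3, so R1C3 = 3.
The 6 across and the 12 down share only 3, so R2C2 = 3.
R2C3 = 4 − 3 = 1 completes the 4 down.
R1C1 = 7: the only remaining digit allowed by both the 19 across and the 9 down.
R1C2 = 19 − 10 = 9 completes the 19 across.
R2C1 = 6 − 4 = 2 completes the 6 across.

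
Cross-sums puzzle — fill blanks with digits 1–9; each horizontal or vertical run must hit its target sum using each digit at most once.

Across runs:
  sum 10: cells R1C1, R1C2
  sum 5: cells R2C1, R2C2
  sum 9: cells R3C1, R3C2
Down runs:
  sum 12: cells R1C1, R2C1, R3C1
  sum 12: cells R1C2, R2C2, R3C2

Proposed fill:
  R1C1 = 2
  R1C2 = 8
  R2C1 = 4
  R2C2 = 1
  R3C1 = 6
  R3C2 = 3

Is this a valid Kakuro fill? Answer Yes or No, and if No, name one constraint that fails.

Yes

Across: 2+8=10; 4+1=5; 6+3=9. Down: 2+4+6=12; 8+1+3=12. No digit repeats within any run.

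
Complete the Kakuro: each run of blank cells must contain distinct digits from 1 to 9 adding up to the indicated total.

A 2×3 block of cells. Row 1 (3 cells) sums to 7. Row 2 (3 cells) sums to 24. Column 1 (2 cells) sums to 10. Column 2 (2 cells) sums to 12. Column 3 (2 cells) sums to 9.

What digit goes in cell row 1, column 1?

7 in 3 cells must be {1,2,4}; 24 in 3 cells must be {7,8,9}.
The 7 across and the 12 down share only 4, so (1,2) = 4.
(2,2) = 12 − 4 = 8 completes the 12 down.
Given what's placed, (2,3) must be 7 to fit the 24 across and 9 down.
(1,3) = 9 − 7 = 2 completes the 9 down.
(2,1) = 24 − 15 = 9 completes the 24 across.
(1,1) = 7 − 6 = 1 completes the 7 across.

1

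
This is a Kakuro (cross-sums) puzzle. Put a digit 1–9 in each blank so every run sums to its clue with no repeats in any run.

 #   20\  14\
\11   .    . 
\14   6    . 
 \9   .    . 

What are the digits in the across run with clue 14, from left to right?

6 8

R2C2 = 14 − 6 = 8 completes the 14 across.
Given what's placed, R3C1 must be 5 to fit the 9 across and 20 down.
R3C2 = 9 − 5 = 4 completes the 9 across.
R1C1 = 20 − 11 = 9 completes the 20 down.
R1C2 = 11 − 9 = 2 completes the 11 across.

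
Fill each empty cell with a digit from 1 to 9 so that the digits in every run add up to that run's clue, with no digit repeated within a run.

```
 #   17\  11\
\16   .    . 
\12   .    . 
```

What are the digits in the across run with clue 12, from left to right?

16 in 2 cells must be {7,9}; 17 in 2 cells must be {8,9}.
The 16 across and the 17 down share only 9, so R1C1 = 9.
R1C2 = 16 − 9 = 7 completes the 16 across.
R2C1 = 17 − 9 = 8 completes the 17 down.
R2C2 = 12 − 8 = 4 completes the 12 across.

8 4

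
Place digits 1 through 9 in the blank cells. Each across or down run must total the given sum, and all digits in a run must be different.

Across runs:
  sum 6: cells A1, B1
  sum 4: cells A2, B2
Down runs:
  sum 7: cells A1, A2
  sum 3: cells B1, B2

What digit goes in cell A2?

4 in 2 cells must be {1,3}; 3 in 2 cells must be {1,2}.
The 4 across and the 3 down share only 1, so B2 = 1.
B1 = 3 − 1 = 2 completes the 3 down.
A2 = 4 − 1 = 3 completes the 4 across.
A1 = 6 − 2 = 4 completes the 6 across.

3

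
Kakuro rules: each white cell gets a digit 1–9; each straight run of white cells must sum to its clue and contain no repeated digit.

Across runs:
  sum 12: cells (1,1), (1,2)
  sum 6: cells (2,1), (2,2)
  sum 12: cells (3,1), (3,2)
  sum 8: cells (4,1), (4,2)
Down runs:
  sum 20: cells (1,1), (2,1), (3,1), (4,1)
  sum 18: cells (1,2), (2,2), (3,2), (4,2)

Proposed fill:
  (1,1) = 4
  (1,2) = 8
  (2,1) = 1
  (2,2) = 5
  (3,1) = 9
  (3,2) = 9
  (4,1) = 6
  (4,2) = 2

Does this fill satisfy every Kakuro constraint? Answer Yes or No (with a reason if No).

No — the across run (3,1)–(3,2) sums to 18, not 12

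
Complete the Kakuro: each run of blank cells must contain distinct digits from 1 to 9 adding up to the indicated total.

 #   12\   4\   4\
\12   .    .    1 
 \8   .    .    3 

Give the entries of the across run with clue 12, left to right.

8, 3, 1

4 in 2 cells must be {1,3}.
Given what's placed, R1C2 must be 3 to fit the 12 across and 4 down.
R2C1 = 4: the only remaining digit allowed by both the 8 across and the 12 down.
R2C2 = 8 − 7 = 1 completes the 8 across.
R1C1 = 12 − 4 = 8 completes the 12 across.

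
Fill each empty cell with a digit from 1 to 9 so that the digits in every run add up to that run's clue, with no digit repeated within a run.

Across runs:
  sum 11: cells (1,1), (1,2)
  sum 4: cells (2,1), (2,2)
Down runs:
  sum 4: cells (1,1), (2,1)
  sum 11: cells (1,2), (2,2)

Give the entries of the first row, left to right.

4 in 2 cells must be {1,3}.
The 11 across and the 4 down share only 3, so (1,1) = 3.
(1,2) = 11 − 3 = 8 completes the 11 across.
(2,1) = 4 − 3 = 1 completes the 4 down.
(2,2) = 4 − 1 = 3 completes the 4 across.

3 8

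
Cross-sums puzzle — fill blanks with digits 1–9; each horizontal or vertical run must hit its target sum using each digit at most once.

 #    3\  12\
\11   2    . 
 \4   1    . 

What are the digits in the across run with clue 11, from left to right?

2, 9

4 in 2 cells must be {1,3}; 3 in 2 cells must be {1,2}.
R1C2 = 11 − 2 = 9 completes the 11 across.
R2C2 = 4 − 1 = 3 completes the 4 across.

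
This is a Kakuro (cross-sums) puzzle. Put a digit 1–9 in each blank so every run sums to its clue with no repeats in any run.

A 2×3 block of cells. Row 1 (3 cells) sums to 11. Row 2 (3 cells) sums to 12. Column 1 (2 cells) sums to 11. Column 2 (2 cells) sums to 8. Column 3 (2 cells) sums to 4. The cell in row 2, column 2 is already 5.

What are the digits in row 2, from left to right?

4 in 2 cells must be {1,3}.
(1,2) = 8 − 5 = 3 completes the 8 down.
Given what's placed, (1,3) must be 1 to fit the 11 across and 4 down.
(2,3) = 4 − 1 = 3 completes the 4 down.
(1,1) = 11 − 4 = 7 completes the 11 across.
(2,1) = 12 − 8 = 4 completes the 12 across.

4 5 3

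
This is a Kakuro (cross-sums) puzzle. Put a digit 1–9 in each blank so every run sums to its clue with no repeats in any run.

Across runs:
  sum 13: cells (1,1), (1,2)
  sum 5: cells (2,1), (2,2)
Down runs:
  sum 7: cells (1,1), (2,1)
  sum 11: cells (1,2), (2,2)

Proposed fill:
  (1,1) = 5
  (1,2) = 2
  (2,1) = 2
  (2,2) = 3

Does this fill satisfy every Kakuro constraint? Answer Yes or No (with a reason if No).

No — the across run (1,1)–(1,2) sums to 7, not 13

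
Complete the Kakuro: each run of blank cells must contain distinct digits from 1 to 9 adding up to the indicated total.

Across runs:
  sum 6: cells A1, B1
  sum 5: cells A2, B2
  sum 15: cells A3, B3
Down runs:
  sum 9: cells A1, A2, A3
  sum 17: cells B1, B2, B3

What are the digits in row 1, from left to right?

1 5

The 15 across and the 9 down share only 6, so A3 = 6.
B3 = 15 − 6 = 9 completes the 15 across.
Nothing is forced directly, so branch on A1, whose candidates are 1 or 2. If A1 = 2: then B1 would have to be in {4} for the 6 across but in {1,2,3,5,6,7} for the 17 down — contradiction. So A1 = 1.
B1 = 6 − 1 = 5 completes the 6 across.
A2 = 9 − 7 = 2 completes the 9 down.
B2 = 5 − 2 = 3 completes the 5 across.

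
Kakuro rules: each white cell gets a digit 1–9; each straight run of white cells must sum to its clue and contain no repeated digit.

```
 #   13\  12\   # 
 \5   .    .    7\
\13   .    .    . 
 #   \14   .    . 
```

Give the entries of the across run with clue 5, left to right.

The 5 across and the 13 down share only 4, so R1C1 = 4.
R1C2 = 5 − 4 = 1 completes the 5 across.
R2C1 = 13 − 4 = 9 completes the 13 down.
R2C2 = 3: the only remaining digit allowed by both the 13 across and the 12 down.
R2C3 = 13 − 12 = 1 completes the 13 across.
R3C2 = 12 − 4 = 8 completes the 12 down.
R3C3 = 14 − 8 = 6 completes the 14 across.

4 1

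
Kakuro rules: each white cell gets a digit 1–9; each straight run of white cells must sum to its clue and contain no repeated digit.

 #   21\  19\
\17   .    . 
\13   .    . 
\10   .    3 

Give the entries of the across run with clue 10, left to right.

17 in 2 cells must be {8,9}.
R1C2 = 9: the only remaining digit allowed by both the 17 across and the 19 down.
R2C2 = 19 − 12 = 7 completes the 19 down.
R3C1 = 10 − 3 = 7 completes the 10 across.
R1C1 = 17 − 9 = 8 completes the 17 across.
R2C1 = 13 − 7 = 6 completes the 13 across.

7 3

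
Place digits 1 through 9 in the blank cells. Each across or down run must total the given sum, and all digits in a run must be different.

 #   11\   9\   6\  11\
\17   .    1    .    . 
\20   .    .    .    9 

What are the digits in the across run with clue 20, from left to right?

R1C4 = 11 − 9 = 2 completes the 11 down.
R2C2 = 9 − 1 = 8 completes the 9 down.
R1C3 = 5: the only remaining digit allowed by both the 17 across and the 6 down.
Given what's placed, R2C1 must be 2 to fit the 20 across and 11 down.
R2C3 = 20 − 19 = 1 completes the 20 across.
R1C1 = 17 − 8 = 9 completes the 17 across.

2 8 1 9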